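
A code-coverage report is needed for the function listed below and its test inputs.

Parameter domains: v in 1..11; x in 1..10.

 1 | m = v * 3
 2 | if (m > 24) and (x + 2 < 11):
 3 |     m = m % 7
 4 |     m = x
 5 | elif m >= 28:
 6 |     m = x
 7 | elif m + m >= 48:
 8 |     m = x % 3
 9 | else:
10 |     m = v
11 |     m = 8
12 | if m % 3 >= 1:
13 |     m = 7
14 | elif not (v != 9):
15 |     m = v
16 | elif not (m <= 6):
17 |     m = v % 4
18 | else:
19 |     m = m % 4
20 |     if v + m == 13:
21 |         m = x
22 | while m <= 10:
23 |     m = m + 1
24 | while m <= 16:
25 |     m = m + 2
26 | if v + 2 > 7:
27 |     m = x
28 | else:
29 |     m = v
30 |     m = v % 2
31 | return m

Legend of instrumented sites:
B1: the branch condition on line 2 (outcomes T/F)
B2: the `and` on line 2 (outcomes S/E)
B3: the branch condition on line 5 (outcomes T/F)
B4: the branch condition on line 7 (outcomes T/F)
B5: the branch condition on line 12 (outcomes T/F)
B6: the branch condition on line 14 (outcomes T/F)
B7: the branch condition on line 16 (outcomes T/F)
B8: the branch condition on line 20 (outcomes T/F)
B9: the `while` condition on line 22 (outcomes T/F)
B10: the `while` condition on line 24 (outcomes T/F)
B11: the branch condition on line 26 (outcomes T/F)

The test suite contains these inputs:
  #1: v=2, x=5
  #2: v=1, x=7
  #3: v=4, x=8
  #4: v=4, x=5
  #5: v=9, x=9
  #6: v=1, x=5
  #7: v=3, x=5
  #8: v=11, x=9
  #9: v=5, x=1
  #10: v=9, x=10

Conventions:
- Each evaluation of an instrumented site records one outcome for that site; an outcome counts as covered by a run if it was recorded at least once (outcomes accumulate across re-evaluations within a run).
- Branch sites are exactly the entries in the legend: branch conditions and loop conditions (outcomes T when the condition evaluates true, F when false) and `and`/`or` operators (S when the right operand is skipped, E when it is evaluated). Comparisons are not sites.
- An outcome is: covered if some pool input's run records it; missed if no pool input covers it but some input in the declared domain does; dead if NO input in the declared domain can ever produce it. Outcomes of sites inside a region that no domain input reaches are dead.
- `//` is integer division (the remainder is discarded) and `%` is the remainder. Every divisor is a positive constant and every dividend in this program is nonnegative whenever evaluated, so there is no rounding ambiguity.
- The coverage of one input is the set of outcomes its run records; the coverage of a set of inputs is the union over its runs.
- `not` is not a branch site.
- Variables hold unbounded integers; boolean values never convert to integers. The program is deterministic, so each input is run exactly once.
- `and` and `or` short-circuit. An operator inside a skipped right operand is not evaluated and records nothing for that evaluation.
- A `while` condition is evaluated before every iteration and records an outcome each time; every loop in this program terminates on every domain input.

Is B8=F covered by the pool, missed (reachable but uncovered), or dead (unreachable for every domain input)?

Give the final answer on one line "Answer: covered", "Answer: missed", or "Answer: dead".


no pool input records B8=F
but domain input (v=8, x=3) does record it -> reachable, so missed
Answer: missed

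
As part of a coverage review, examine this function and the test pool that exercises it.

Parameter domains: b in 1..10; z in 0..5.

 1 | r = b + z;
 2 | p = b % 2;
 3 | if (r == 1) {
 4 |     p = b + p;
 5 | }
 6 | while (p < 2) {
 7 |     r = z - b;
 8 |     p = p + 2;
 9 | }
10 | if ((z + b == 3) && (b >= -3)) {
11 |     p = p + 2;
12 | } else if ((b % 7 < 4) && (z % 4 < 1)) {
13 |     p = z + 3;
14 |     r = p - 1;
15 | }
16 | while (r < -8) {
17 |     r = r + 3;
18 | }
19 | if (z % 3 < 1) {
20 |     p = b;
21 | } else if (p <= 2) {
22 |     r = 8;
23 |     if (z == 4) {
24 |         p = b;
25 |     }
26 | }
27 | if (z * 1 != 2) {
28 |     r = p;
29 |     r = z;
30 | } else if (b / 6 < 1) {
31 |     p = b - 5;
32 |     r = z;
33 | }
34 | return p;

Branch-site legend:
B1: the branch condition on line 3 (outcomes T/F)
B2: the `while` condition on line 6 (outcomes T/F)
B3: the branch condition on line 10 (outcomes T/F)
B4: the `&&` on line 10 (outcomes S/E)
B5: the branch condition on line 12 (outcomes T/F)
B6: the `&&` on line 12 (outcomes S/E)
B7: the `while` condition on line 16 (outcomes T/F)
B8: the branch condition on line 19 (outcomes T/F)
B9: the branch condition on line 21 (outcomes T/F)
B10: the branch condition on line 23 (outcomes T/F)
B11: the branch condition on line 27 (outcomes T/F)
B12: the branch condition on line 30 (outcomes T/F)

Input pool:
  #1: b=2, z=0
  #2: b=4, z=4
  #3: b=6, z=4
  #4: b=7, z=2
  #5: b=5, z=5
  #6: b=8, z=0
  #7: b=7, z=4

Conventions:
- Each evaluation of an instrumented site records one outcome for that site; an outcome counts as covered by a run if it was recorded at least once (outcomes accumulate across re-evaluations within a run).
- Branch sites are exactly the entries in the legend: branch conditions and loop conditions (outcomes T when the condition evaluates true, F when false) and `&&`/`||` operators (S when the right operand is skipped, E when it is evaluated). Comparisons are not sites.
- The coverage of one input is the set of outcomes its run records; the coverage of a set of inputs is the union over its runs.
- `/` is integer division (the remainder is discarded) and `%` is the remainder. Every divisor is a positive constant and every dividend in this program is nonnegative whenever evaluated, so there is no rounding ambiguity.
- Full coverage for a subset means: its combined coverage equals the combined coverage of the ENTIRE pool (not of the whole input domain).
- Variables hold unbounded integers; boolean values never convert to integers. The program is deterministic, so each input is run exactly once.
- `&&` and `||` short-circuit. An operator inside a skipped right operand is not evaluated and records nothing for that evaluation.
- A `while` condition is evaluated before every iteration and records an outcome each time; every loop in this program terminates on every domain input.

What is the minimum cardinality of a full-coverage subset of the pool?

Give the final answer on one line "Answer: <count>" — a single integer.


input #1, b=2, z=0: events B1->F, B2->T, B2->F, B4->S, B3->F, B6->E, B5->T, B7->F, B8->T, B11->T; outcomes B1=F, B2=T, B2=F, B3=F, B4=S, B5=T, B6=E, B7=F, B8=T, B11=T
input #2, b=4, z=4: events B1->F, B2->T, B2->F, B4->S, B3->F, B6->S, B5->F, B7->F, B8->F, B9->T, B10->T, B11->T; outcomes B1=F, B2=T, B2=F, B3=F, B4=S, B5=F, B6=S, B7=F, B8=F, B9=T, B10=T, B11=T
input #3, b=6, z=4: events B1->F, B2->T, B2->F, B4->S, B3->F, B6->S, B5->F, B7->F, B8->F, B9->T, B10->T, B11->T; outcomes B1=F, B2=T, B2=F, B3=F, B4=S, B5=F, B6=S, B7=F, B8=F, B9=T, B10=T, B11=T
input #4, b=7, z=2: events B1->F, B2->T, B2->F, B4->S, B3->F, B6->E, B5->F, B7->F, B8->F, B9->F, B11->F, B12->F; outcomes B1=F, B2=T, B2=F, B3=F, B4=S, B5=F, B6=E, B7=F, B8=F, B9=F, B11=F, B12=F
input #5, b=5, z=5: events B1->F, B2->T, B2->F, B4->S, B3->F, B6->S, B5->F, B7->F, B8->F, B9->F, B11->T; outcomes B1=F, B2=T, B2=F, B3=F, B4=S, B5=F, B6=S, B7=F, B8=F, B9=F, B11=T
input #6, b=8, z=0: events B1->F, B2->T, B2->F, B4->S, B3->F, B6->E, B5->T, B7->F, B8->T, B11->T; outcomes B1=F, B2=T, B2=F, B3=F, B4=S, B5=T, B6=E, B7=F, B8=T, B11=T
input #7, b=7, z=4: events B1->F, B2->T, B2->F, B4->S, B3->F, B6->E, B5->T, B7->F, B8->F, B9->F, B11->T; outcomes B1=F, B2=T, B2=F, B3=F, B4=S, B5=T, B6=E, B7=F, B8=F, B9=F, B11=T
the full pool covers 18 outcomes: B1=F, B2=T, B2=F, B3=F, B4=S, B5=T, B5=F, B6=S, B6=E, B7=F, B8=T, B8=F, B9=T, B9=F, B10=T, B11=T, B11=F, B12=F
checked all size-1 subsets: none covers 18 outcomes (max 12/18)
checked all size-2 subsets: none covers 18 outcomes (max 16/18)
at size 3, {1, 2, 4} reaches all 18 outcomes; every lexicographically earlier size-3 subset fails
Answer: 3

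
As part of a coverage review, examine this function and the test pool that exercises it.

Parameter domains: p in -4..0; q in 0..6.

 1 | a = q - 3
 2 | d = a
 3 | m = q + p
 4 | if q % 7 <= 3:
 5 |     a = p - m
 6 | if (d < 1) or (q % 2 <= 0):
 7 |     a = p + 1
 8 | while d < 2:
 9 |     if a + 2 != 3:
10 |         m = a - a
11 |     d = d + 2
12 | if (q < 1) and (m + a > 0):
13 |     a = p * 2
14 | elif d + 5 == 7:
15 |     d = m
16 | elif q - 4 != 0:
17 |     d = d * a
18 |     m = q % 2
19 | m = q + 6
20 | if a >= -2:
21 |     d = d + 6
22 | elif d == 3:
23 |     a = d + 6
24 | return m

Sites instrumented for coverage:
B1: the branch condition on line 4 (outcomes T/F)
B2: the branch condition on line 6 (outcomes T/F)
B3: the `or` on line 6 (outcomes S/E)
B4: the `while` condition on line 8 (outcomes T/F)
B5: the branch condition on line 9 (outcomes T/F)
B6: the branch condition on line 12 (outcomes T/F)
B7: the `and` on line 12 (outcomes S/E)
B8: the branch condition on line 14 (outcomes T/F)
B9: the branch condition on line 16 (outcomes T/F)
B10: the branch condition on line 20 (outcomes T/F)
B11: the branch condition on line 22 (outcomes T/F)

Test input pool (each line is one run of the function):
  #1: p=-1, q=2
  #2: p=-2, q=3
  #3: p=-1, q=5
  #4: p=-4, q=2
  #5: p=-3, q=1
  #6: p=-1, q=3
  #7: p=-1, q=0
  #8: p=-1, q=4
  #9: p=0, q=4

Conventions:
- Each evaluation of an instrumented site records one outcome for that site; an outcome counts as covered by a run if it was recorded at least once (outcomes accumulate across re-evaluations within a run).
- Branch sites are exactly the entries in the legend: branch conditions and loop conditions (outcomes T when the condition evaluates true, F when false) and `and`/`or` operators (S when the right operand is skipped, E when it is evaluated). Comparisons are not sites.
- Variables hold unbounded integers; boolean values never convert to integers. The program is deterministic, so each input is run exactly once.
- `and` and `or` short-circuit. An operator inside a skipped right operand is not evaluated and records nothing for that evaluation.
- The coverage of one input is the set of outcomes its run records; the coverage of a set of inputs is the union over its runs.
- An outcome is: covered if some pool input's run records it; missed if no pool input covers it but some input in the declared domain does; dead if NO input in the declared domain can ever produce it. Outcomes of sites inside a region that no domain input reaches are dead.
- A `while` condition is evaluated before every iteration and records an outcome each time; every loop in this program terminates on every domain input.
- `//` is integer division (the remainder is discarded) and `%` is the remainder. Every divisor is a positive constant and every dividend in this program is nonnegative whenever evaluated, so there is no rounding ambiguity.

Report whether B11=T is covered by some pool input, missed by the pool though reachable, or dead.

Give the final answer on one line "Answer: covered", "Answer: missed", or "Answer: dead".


no pool input records B11=T
but domain input (p=-4, q=4) does record it -> reachable, so missed
Answer: missed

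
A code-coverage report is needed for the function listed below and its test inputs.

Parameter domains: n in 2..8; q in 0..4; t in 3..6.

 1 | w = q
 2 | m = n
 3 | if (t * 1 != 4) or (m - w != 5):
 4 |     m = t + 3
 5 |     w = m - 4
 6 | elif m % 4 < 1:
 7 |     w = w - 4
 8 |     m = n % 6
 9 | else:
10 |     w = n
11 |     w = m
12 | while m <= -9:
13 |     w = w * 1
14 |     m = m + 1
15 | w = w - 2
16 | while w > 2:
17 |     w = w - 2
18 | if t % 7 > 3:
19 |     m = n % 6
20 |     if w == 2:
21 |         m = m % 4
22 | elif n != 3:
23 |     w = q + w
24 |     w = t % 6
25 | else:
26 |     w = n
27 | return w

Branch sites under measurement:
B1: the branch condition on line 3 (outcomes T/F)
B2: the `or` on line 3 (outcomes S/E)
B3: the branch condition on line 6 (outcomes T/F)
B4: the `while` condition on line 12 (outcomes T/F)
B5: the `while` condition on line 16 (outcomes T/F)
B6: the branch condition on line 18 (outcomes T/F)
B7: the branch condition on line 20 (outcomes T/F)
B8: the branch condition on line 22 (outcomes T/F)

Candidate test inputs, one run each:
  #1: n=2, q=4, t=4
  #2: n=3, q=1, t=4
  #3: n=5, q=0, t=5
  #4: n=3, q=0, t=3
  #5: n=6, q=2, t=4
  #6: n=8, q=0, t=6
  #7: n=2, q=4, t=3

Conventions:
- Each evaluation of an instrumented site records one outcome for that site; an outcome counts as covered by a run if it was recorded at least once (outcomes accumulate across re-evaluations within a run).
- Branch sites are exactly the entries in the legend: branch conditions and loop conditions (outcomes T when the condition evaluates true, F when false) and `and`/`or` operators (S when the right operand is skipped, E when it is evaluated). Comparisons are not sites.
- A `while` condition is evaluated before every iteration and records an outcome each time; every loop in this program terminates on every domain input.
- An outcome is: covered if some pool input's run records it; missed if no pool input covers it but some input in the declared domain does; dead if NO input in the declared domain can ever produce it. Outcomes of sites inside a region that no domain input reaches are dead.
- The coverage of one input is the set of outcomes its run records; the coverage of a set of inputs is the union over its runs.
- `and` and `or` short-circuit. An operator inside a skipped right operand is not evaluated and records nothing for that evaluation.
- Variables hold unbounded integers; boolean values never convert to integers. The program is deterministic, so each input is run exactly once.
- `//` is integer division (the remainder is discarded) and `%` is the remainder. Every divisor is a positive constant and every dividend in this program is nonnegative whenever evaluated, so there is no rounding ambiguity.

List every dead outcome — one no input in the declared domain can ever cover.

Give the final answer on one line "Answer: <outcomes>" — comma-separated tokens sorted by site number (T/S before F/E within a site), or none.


sweeping the full domain (140 inputs) for each outcome:
  B4=T: never recorded by any domain input -> dead
  reachable outcomes have witnesses, e.g. B1=T (e.g. n=2, q=0, t=3), B1=F (e.g. n=5, q=0, t=4), B2=S (e.g. n=2, q=0, t=3), B2=E (e.g. n=2, q=0, t=4)
Answer: B4=T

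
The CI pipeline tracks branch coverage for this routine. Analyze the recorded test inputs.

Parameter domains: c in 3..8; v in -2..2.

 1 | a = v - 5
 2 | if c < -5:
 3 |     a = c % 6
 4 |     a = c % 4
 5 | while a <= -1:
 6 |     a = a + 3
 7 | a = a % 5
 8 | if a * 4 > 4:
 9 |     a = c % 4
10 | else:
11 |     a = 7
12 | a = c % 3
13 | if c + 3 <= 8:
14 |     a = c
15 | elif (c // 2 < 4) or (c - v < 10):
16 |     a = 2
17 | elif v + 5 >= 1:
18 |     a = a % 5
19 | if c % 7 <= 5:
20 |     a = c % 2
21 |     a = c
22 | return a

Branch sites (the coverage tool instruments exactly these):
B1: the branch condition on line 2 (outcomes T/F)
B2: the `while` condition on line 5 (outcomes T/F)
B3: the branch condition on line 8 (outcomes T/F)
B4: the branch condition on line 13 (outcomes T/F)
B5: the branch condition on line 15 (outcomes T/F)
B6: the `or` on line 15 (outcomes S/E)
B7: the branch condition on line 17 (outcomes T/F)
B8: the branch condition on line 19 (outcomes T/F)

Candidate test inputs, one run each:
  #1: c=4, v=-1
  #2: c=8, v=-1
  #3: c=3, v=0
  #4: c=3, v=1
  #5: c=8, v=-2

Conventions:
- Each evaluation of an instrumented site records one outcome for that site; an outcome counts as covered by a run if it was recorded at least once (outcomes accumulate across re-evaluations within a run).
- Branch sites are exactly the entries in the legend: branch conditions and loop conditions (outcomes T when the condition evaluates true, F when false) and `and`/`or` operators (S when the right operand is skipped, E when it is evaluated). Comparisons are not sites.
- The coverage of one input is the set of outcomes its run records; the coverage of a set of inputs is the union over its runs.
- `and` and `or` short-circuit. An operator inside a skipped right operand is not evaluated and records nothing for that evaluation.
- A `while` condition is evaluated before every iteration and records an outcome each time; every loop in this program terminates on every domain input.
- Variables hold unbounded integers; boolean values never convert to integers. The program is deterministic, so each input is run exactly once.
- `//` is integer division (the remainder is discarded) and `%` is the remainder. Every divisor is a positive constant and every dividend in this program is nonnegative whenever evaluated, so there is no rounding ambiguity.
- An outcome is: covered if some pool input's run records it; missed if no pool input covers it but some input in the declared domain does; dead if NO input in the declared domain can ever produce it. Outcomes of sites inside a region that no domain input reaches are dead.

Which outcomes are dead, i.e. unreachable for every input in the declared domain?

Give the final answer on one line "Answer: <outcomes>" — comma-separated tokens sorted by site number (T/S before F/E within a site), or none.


checking every outcome against all 30 domain inputs:
  B1=T: no domain input ever produces it -> dead
  B7=F: no domain input ever produces it -> dead
  reachable outcomes have witnesses, e.g. B1=F (e.g. c=3, v=-2), B2=T (e.g. c=3, v=-2), B2=F (e.g. c=3, v=-2), B3=T (e.g. c=3, v=-2)
Answer: B1=T, B7=F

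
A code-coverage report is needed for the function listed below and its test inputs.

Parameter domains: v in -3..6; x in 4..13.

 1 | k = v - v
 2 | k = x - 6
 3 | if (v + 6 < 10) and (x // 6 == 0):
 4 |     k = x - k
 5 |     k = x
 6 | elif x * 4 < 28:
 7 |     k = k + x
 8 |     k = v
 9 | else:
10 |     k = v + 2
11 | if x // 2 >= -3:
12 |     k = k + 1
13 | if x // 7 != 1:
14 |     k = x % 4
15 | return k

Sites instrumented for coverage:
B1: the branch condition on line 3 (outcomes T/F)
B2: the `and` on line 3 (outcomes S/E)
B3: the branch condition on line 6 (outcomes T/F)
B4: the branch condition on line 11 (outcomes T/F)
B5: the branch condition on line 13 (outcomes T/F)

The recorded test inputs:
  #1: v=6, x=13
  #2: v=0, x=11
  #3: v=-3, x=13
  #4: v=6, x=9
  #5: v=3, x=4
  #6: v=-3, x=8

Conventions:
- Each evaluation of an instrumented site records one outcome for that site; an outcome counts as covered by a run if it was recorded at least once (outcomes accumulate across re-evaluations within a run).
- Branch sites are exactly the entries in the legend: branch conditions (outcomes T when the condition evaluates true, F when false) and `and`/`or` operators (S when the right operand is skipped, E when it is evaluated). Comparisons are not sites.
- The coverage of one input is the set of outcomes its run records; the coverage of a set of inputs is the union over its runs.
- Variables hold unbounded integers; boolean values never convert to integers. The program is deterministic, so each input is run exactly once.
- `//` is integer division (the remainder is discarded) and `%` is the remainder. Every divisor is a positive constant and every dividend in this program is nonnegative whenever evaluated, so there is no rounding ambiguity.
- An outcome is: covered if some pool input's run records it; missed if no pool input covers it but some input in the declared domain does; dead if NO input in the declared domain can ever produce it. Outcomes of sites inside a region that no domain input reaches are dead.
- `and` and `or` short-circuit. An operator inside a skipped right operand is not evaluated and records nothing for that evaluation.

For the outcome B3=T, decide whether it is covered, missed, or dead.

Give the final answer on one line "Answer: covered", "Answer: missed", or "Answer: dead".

no pool input records B3=T
but domain input (v=-3, x=6) does record it -> reachable, so missed

Answer: missed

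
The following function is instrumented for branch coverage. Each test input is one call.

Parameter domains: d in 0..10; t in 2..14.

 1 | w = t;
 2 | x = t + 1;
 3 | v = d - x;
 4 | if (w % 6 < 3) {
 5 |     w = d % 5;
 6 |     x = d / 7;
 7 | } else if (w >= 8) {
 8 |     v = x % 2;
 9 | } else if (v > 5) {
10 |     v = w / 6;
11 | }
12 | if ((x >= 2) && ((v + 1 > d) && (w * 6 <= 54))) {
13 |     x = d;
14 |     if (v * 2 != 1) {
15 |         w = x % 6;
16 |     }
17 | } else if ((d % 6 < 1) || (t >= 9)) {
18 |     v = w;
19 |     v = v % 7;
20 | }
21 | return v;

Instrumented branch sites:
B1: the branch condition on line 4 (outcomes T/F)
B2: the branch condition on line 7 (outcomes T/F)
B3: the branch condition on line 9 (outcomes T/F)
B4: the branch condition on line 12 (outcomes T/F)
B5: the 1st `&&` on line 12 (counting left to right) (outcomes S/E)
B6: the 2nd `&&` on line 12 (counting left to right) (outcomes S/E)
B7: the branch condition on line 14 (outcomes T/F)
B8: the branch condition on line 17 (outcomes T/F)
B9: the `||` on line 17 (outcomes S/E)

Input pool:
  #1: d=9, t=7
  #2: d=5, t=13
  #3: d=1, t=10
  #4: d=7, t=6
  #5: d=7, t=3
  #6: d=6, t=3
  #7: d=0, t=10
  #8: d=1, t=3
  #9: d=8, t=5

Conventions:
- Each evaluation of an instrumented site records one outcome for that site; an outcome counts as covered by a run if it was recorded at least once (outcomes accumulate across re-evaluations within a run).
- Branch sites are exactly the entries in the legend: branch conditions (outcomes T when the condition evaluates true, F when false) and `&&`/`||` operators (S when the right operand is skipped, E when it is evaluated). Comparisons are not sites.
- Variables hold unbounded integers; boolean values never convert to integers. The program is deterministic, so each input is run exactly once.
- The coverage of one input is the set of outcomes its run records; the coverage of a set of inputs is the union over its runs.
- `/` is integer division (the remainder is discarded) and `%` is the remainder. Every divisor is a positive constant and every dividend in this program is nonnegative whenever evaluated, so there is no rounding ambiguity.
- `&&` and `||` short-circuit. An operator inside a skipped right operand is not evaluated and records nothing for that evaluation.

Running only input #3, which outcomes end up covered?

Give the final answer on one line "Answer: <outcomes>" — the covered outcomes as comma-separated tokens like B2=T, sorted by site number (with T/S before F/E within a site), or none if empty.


Running input #3 (d=1, t=10), event by event:
  B1->F, B2->T, B5->E, B6->E, B4->F, B9->E, B8->T
collecting distinct outcomes: B1=F, B2=T, B4=F, B5=E, B6=E, B8=T, B9=E
Answer: B1=F, B2=T, B4=F, B5=E, B6=E, B8=T, B9=E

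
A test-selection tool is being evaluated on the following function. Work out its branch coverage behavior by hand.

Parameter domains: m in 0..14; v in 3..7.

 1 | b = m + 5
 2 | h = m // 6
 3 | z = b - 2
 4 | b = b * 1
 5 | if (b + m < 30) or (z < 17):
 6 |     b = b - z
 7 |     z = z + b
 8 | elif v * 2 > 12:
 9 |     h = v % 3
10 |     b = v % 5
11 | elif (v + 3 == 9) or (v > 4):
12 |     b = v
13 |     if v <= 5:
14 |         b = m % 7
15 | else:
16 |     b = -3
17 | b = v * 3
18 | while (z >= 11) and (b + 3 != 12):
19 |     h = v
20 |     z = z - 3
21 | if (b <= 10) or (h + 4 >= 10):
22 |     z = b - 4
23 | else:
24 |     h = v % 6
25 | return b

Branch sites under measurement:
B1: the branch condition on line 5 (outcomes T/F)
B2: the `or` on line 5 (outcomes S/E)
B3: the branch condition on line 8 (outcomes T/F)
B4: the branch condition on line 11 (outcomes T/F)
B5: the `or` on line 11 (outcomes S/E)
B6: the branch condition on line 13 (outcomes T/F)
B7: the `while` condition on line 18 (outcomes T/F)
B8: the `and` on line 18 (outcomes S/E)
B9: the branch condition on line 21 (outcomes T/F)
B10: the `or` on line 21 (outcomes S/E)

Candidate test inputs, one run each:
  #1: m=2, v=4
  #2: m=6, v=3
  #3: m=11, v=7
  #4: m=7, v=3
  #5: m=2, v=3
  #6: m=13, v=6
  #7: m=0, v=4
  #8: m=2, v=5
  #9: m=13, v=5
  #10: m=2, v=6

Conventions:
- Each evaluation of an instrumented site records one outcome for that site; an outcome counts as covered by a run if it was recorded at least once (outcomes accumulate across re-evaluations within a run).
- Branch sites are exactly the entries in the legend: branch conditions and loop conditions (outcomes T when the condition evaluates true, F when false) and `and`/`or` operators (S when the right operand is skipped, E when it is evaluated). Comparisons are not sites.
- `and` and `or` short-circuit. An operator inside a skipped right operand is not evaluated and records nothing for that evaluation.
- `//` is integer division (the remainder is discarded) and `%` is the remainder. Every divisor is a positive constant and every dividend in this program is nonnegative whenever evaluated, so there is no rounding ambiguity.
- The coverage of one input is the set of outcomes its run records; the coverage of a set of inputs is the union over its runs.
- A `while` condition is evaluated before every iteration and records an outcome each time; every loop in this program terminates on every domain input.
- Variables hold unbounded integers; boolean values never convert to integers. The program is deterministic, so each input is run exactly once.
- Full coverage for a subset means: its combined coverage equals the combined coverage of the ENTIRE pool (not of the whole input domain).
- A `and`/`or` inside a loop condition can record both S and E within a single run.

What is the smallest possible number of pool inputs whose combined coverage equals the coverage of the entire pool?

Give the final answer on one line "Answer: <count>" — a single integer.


run #1 (m=2, v=4) runs B2->S, B1->T, B8->S, B7->F, B10->E, B9->F; records B1=T, B2=S, B7=F, B8=S, B9=F, B10=E
run #2 (m=6, v=3) runs B2->S, B1->T, B8->E, B7->F, B10->S, B9->T; records B1=T, B2=S, B7=F, B8=E, B9=T, B10=S
run #3 (m=11, v=7) runs B2->S, B1->T, B8->E, B7->T, B8->E, B7->T, B8->S, B7->F, B10->E, B9->T; records B1=T, B2=S, B7=T, B7=F, B8=S, B8=E, B9=T, B10=E
run #4 (m=7, v=3) runs B2->S, B1->T, B8->E, B7->F, B10->S, B9->T; records B1=T, B2=S, B7=F, B8=E, B9=T, B10=S
run #5 (m=2, v=3) runs B2->S, B1->T, B8->S, B7->F, B10->S, B9->T; records B1=T, B2=S, B7=F, B8=S, B9=T, B10=S
run #6 (m=13, v=6) runs B2->E, B1->T, B8->E, B7->T, B8->E, B7->T, B8->E, B7->T, B8->S, B7->F, B10->E, B9->T; records B1=T, B2=E, B7=T, B7=F, B8=S, B8=E, B9=T, B10=E
run #7 (m=0, v=4) runs B2->S, B1->T, B8->S, B7->F, B10->E, B9->F; records B1=T, B2=S, B7=F, B8=S, B9=F, B10=E
run #8 (m=2, v=5) runs B2->S, B1->T, B8->S, B7->F, B10->E, B9->F; records B1=T, B2=S, B7=F, B8=S, B9=F, B10=E
run #9 (m=13, v=5) runs B2->E, B1->T, B8->E, B7->T, B8->E, B7->T, B8->E, B7->T, B8->S, B7->F, B10->E, B9->F; records B1=T, B2=E, B7=T, B7=F, B8=S, B8=E, B9=F, B10=E
run #10 (m=2, v=6) runs B2->S, B1->T, B8->S, B7->F, B10->E, B9->F; records B1=T, B2=S, B7=F, B8=S, B9=F, B10=E
union over all inputs: B1=T, B2=S, B2=E, B7=T, B7=F, B8=S, B8=E, B9=T, B9=F, B10=S, B10=E (11 outcomes)
checked all size-1 subsets: none covers 11 outcomes (max 8/11)
size 2: inputs {2, 9} cover all 11 outcomes, and no lexicographically smaller subset of this size does
Answer: 2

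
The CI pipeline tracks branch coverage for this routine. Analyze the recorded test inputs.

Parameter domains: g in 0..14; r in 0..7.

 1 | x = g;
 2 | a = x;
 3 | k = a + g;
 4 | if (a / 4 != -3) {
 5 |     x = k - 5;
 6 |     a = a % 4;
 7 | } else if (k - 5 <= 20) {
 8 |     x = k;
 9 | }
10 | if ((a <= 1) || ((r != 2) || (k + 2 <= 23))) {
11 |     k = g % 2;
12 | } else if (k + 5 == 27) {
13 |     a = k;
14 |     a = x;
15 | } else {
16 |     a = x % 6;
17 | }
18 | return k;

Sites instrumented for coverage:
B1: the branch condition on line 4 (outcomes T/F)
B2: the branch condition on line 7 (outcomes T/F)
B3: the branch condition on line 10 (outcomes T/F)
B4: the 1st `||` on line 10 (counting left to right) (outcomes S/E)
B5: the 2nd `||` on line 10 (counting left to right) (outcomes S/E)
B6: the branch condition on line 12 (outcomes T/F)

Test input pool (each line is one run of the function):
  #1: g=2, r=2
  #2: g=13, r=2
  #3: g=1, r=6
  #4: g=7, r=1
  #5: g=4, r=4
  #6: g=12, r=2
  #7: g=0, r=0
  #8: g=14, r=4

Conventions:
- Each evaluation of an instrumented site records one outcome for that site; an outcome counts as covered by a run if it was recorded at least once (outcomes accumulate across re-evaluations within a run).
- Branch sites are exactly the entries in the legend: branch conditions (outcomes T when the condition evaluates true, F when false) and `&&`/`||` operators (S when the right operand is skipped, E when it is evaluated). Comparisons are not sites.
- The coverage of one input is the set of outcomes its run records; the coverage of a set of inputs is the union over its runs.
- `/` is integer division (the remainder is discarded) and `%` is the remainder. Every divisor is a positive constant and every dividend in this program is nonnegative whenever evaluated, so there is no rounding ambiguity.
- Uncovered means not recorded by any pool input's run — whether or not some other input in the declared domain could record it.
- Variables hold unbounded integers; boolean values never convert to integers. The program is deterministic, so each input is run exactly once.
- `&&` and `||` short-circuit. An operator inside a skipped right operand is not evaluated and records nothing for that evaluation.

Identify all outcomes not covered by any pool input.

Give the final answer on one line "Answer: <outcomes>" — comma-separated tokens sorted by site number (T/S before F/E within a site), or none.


input #1 (g=2, r=2): events B1->T, B4->E, B5->E, B3->T; covers B1=T, B3=T, B4=E, B5=E
input #2 (g=13, r=2): events B1->T, B4->S, B3->T; covers B1=T, B3=T, B4=S
input #3 (g=1, r=6): events B1->T, B4->S, B3->T; covers B1=T, B3=T, B4=S
input #4 (g=7, r=1): events B1->T, B4->E, B5->S, B3->T; covers B1=T, B3=T, B4=E, B5=S
input #5 (g=4, r=4): events B1->T, B4->S, B3->T; covers B1=T, B3=T, B4=S
input #6 (g=12, r=2): events B1->T, B4->S, B3->T; covers B1=T, B3=T, B4=S
input #7 (g=0, r=0): events B1->T, B4->S, B3->T; covers B1=T, B3=T, B4=S
input #8 (g=14, r=4): events B1->T, B4->E, B5->S, B3->T; covers B1=T, B3=T, B4=E, B5=S
union over the pool: B1=T, B3=T, B4=S, B4=E, B5=S, B5=E
uncovered (6 of 12): B1=F, B2=T, B2=F, B3=F, B6=T, B6=F
Answer: B1=F, B2=T, B2=F, B3=F, B6=T, B6=F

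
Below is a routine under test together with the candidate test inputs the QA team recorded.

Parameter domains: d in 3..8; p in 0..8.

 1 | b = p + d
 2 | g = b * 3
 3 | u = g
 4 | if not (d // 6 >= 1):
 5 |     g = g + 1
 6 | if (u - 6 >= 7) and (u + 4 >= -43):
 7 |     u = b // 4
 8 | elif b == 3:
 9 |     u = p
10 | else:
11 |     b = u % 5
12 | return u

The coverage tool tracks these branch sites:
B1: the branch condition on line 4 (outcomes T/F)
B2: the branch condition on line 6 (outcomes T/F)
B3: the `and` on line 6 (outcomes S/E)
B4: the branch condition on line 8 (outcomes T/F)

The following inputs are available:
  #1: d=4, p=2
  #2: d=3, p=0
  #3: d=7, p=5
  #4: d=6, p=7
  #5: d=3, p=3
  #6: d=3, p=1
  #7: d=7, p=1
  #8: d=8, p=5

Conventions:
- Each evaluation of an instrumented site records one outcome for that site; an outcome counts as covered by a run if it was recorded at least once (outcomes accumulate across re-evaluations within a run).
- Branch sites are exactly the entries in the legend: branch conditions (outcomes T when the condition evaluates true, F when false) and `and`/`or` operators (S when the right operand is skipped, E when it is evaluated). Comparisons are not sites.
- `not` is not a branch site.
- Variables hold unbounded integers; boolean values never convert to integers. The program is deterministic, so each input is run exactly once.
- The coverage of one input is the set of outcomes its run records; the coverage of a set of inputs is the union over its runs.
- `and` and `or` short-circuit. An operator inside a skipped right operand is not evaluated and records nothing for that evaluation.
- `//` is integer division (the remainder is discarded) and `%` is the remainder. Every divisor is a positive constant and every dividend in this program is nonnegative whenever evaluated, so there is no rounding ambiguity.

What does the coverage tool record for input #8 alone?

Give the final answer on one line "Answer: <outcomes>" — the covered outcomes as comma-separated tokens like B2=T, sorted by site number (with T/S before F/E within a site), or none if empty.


Simulating input #8 (d=8, p=5) step by step:
  B1->F, B3->E, B2->T
as a set, this run covers: B1=F, B2=T, B3=E
Answer: B1=F, B2=T, B3=E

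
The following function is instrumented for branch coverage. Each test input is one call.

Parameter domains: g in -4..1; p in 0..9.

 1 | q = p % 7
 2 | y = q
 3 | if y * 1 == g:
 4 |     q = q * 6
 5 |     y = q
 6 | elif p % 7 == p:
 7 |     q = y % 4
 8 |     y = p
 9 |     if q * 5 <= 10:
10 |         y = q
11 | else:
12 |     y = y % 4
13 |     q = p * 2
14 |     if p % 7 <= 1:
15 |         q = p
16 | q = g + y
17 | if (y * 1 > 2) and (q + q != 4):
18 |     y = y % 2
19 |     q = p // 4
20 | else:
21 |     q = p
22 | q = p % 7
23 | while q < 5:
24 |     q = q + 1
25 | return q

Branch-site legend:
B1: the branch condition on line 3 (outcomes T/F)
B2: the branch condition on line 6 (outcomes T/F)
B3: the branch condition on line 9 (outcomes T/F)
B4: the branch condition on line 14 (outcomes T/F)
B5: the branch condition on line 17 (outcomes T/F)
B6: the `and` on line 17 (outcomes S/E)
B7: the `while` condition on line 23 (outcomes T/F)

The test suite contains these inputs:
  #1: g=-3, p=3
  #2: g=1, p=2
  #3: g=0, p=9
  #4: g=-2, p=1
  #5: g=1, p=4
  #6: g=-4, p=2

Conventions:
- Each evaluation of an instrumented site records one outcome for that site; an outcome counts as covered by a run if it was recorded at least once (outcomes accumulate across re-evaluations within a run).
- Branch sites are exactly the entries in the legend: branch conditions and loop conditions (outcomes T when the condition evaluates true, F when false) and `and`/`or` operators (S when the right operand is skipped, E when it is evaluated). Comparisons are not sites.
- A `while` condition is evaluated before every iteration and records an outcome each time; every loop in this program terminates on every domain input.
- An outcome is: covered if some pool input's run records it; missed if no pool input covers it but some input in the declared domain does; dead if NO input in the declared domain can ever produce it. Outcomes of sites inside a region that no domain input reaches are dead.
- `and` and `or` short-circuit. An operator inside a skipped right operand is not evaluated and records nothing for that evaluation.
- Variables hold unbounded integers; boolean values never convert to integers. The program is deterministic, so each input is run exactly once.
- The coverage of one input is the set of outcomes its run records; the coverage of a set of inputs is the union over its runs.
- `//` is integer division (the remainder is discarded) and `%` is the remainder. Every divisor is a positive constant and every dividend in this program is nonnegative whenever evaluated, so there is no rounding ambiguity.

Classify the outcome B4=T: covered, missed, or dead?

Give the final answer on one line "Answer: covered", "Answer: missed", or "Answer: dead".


no pool input records B4=T
but domain input (g=-4, p=7) does record it -> reachable, so missed
Answer: missed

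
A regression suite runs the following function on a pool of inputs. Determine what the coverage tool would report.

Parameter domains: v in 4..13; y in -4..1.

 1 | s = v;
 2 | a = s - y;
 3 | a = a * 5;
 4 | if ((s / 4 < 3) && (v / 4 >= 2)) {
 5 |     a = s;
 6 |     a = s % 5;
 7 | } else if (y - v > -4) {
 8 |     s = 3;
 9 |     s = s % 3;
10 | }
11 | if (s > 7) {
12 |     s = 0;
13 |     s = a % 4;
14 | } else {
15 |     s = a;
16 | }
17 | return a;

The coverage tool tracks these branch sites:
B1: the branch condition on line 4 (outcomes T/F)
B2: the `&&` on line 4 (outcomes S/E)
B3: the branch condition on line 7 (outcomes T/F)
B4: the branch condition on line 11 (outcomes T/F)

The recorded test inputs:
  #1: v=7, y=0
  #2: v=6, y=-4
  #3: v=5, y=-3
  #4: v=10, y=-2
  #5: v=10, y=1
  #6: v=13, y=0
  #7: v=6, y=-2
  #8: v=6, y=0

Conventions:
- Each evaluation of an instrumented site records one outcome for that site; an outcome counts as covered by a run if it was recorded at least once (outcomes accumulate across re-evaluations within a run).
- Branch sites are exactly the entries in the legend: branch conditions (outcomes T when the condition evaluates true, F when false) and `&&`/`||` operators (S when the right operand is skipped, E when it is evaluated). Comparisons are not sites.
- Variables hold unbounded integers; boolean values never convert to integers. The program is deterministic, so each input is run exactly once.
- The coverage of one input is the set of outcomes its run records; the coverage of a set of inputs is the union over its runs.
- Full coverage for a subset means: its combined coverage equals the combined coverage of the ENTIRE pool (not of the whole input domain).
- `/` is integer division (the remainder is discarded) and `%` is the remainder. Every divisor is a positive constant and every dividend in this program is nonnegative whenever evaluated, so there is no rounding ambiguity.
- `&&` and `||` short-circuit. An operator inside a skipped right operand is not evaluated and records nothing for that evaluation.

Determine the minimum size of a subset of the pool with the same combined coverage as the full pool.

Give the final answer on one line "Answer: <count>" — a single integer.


#1 (v=7, y=0) -> B2->E, B1->F, B3->F, B4->F; covered: B1=F, B2=E, B3=F, B4=F
#2 (v=6, y=-4) -> B2->E, B1->F, B3->F, B4->F; covered: B1=F, B2=E, B3=F, B4=F
#3 (v=5, y=-3) -> B2->E, B1->F, B3->F, B4->F; covered: B1=F, B2=E, B3=F, B4=F
#4 (v=10, y=-2) -> B2->E, B1->T, B4->T; covered: B1=T, B2=E, B4=T
#5 (v=10, y=1) -> B2->E, B1->T, B4->T; covered: B1=T, B2=E, B4=T
#6 (v=13, y=0) -> B2->S, B1->F, B3->F, B4->T; covered: B1=F, B2=S, B3=F, B4=T
#7 (v=6, y=-2) -> B2->E, B1->F, B3->F, B4->F; covered: B1=F, B2=E, B3=F, B4=F
#8 (v=6, y=0) -> B2->E, B1->F, B3->F, B4->F; covered: B1=F, B2=E, B3=F, B4=F
together the pool reaches 7 outcomes: B1=T, B1=F, B2=S, B2=E, B3=F, B4=T, B4=F
checked all size-1 subsets: none covers 7 outcomes (max 4/7)
checked all size-2 subsets: none covers 7 outcomes (max 6/7)
the canonical winner is {1, 4, 6}: size 3, full 7-outcome coverage, earliest index list among size-3 covers
Answer: 3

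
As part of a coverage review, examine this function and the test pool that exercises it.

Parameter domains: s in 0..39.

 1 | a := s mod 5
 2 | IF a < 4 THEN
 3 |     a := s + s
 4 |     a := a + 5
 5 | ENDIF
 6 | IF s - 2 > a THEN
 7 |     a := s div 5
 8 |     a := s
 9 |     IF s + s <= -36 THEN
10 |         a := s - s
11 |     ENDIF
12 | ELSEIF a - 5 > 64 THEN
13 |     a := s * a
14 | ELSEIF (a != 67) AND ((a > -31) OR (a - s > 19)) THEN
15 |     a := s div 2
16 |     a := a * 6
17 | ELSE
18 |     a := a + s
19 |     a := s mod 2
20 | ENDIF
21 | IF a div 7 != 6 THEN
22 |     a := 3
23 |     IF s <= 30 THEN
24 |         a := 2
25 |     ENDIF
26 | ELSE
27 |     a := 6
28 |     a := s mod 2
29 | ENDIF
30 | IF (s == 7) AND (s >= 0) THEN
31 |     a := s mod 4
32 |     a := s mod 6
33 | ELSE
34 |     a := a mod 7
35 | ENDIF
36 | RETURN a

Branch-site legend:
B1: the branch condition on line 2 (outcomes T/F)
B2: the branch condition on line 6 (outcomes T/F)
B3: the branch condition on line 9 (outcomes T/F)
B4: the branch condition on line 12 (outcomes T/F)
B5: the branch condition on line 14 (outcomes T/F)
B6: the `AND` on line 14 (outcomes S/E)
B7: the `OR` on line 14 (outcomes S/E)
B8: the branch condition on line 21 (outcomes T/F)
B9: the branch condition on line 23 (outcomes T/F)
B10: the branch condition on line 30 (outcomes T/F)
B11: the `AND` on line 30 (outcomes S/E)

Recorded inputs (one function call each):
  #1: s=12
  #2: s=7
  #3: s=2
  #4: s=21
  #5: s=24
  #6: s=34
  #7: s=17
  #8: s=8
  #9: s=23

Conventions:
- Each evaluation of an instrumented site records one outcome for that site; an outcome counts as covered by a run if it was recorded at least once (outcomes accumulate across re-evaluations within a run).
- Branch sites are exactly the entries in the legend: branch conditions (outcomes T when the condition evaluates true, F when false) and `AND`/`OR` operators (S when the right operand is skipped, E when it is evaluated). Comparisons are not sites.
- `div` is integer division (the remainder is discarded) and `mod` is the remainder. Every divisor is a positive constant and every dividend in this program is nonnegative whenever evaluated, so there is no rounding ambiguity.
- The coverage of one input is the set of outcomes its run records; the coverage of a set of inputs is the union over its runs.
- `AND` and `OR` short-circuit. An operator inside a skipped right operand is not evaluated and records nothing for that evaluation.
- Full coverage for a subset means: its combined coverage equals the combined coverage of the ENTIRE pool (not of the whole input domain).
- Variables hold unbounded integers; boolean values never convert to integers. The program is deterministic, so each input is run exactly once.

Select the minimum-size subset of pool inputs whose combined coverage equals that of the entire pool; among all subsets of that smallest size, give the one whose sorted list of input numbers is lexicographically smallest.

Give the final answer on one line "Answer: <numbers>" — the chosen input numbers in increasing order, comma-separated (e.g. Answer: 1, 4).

input #1 (s=12): events B1->T, B2->F, B4->F, B6->E, B7->S, B5->T, B8->T, B9->T, B11->S, B10->F; covers B1=T, B2=F, B4=F, B5=T, B6=E, B7=S, B8=T, B9=T, B10=F, B11=S
input #2 (s=7): events B1->T, B2->F, B4->F, B6->E, B7->S, B5->T, B8->T, B9->T, B11->E, B10->T; covers B1=T, B2=F, B4=F, B5=T, B6=E, B7=S, B8=T, B9=T, B10=T, B11=E
input #3 (s=2): events B1->T, B2->F, B4->F, B6->E, B7->S, B5->T, B8->T, B9->T, B11->S, B10->F; covers B1=T, B2=F, B4=F, B5=T, B6=E, B7=S, B8=T, B9=T, B10=F, B11=S
input #4 (s=21): events B1->T, B2->F, B4->F, B6->E, B7->S, B5->T, B8->T, B9->T, B11->S, B10->F; covers B1=T, B2=F, B4=F, B5=T, B6=E, B7=S, B8=T, B9=T, B10=F, B11=S
input #5 (s=24): events B1->F, B2->T, B3->F, B8->T, B9->T, B11->S, B10->F; covers B1=F, B2=T, B3=F, B8=T, B9=T, B10=F, B11=S
input #6 (s=34): events B1->F, B2->T, B3->F, B8->T, B9->F, B11->S, B10->F; covers B1=F, B2=T, B3=F, B8=T, B9=F, B10=F, B11=S
input #7 (s=17): events B1->T, B2->F, B4->F, B6->E, B7->S, B5->T, B8->F, B11->S, B10->F; covers B1=T, B2=F, B4=F, B5=T, B6=E, B7=S, B8=F, B10=F, B11=S
input #8 (s=8): events B1->T, B2->F, B4->F, B6->E, B7->S, B5->T, B8->T, B9->T, B11->S, B10->F; covers B1=T, B2=F, B4=F, B5=T, B6=E, B7=S, B8=T, B9=T, B10=F, B11=S
input #9 (s=23): events B1->T, B2->F, B4->F, B6->E, B7->S, B5->T, B8->T, B9->T, B11->S, B10->F; covers B1=T, B2=F, B4=F, B5=T, B6=E, B7=S, B8=T, B9=T, B10=F, B11=S
the full pool covers 17 outcomes: B1=T, B1=F, B2=T, B2=F, B3=F, B4=F, B5=T, B6=E, B7=S, B8=T, B8=F, B9=T, B9=F, B10=T, B10=F, B11=S, B11=E
checked all size-1 subsets: none covers 17 outcomes (max 10/17)
checked all size-2 subsets: none covers 17 outcomes (max 16/17)
at size 3, {2, 6, 7} reaches all 17 outcomes; every lexicographically earlier size-3 subset fails

Answer: 2, 6, 7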